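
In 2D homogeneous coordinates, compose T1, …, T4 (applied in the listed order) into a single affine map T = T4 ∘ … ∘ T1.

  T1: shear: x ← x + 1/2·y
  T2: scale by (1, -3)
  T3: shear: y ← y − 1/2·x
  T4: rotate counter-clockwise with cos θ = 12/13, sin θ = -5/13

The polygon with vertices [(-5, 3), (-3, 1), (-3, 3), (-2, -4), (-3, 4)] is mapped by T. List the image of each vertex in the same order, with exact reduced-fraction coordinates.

T1 shear: x ← x + 1/2·y: (-5, 3) → (-7/2, 3); (-3, 1) → (-5/2, 1); (-3, 3) → (-3/2, 3); (-2, -4) → (-4, -4); (-3, 4) → (-1, 4)
T2 scale by (1, -3): (-7/2, 3) → (-7/2, -9); (-5/2, 1) → (-5/2, -3); (-3/2, 3) → (-3/2, -9); (-4, -4) → (-4, 12); (-1, 4) → (-1, -12)
T3 shear: y ← y − 1/2·x: (-7/2, -9) → (-7/2, -29/4); (-5/2, -3) → (-5/2, -7/4); (-3/2, -9) → (-3/2, -33/4); (-4, 12) → (-4, 14); (-1, -12) → (-1, -23/2)
T4 rotate counter-clockwise with cos θ = 12/13, sin θ = -5/13: (-7/2, -29/4) → (-313/52, -139/26); (-5/2, -7/4) → (-155/52, -17/26); (-3/2, -33/4) → (-237/52, -183/26); (-4, 14) → (22/13, 188/13); (-1, -23/2) → (-139/26, -133/13)

image vertices: (-313/52, -139/26), (-155/52, -17/26), (-237/52, -183/26), (22/13, 188/13), (-139/26, -133/13)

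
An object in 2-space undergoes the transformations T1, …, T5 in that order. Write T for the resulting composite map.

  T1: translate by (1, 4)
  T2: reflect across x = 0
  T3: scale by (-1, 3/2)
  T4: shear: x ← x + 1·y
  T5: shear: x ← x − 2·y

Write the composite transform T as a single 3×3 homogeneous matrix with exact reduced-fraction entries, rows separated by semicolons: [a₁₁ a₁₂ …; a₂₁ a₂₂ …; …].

T1 = [1 0 1; 0 1 4; 0 0 1]
T2·T1 = [-1 0 -1; 0 1 4; 0 0 1]
T3·…·T1 = [1 0 1; 0 3/2 6; 0 0 1]
T4·…·T1 = [1 3/2 7; 0 3/2 6; 0 0 1]
T5·…·T1 = [1 -3/2 -5; 0 3/2 6; 0 0 1]

T = [1 -3/2 -5; 0 3/2 6; 0 0 1]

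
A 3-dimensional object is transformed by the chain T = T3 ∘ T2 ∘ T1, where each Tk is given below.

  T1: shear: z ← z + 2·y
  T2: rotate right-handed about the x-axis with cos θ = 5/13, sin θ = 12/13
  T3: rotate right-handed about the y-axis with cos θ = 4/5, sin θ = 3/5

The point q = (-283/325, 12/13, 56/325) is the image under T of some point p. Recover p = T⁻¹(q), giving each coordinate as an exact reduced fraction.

p = (-4/5, 0, -1)

T1 = [1 0 0 0; 0 1 0 0; 0 2 1 0; 0 0 0 1]
T2·T1 = [1 0 0 0; 0 -19/13 -12/13 0; 0 22/13 5/13 0; 0 0 0 1]
T3·…·T1 = [4/5 66/65 3/13 0; 0 -19/13 -12/13 0; -3/5 88/65 4/13 0; 0 0 0 1]
det M = 1; M⁻¹ = [4/5 0 -3/5 0; 36/65 5/13 48/65 0; -57/65 -22/13 -76/65 0; 0 0 0 1]
M⁻¹ · (-283/325, 12/13, 56/325)ᵀ = (-4/5, 0, -1)ᵀ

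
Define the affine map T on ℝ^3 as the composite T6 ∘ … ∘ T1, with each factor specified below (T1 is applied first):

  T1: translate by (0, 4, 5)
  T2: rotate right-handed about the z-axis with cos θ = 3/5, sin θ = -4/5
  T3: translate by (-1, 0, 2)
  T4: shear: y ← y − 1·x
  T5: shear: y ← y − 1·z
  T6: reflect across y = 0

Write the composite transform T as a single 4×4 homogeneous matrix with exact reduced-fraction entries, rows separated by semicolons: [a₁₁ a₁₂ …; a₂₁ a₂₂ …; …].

T = [3/5 4/5 0 11/5; 7/5 1/5 1 34/5; 0 0 1 7; 0 0 0 1]

T1 = [1 0 0 0; 0 1 0 4; 0 0 1 5; 0 0 0 1]
T2·T1 = [3/5 4/5 0 16/5; -4/5 3/5 0 12/5; 0 0 1 5; 0 0 0 1]
T3·…·T1 = [3/5 4/5 0 11/5; -4/5 3/5 0 12/5; 0 0 1 7; 0 0 0 1]
T4·…·T1 = [3/5 4/5 0 11/5; -7/5 -1/5 0 1/5; 0 0 1 7; 0 0 0 1]
T5·…·T1 = [3/5 4/5 0 11/5; -7/5 -1/5 -1 -34/5; 0 0 1 7; 0 0 0 1]
T6·…·T1 = [3/5 4/5 0 11/5; 7/5 1/5 1 34/5; 0 0 1 7; 0 0 0 1]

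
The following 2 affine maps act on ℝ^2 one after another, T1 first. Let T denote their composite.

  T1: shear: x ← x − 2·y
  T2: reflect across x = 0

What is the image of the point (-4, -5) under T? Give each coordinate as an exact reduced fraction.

T1 shear: x ← x − 2·y: (-4, -5) → (6, -5)
T2 reflect across x = 0: (6, -5) → (-6, -5)

T(p) = (-6, -5)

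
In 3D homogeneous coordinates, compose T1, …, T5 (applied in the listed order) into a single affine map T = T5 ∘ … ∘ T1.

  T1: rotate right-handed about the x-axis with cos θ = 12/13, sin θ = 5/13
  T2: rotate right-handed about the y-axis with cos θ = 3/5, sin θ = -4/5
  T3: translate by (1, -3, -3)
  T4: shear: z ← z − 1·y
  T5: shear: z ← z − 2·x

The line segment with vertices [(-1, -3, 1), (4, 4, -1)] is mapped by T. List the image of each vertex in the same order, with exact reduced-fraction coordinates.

image vertices: (38/65, -80/13, 68/65), (189/65, 14/13, -411/65)

T1 rotate right-handed about the x-axis with cos θ = 12/13, sin θ = 5/13: (-1, -3, 1) → (-1, -41/13, -3/13); (4, 4, -1) → (4, 53/13, 8/13)
T2 rotate right-handed about the y-axis with cos θ = 3/5, sin θ = -4/5: (-1, -41/13, -3/13) → (-27/65, -41/13, -61/65); (4, 53/13, 8/13) → (124/65, 53/13, 232/65)
T3 translate by (1, -3, -3): (-27/65, -41/13, -61/65) → (38/65, -80/13, -256/65); (124/65, 53/13, 232/65) → (189/65, 14/13, 37/65)
T4 shear: z ← z − 1·y: (38/65, -80/13, -256/65) → (38/65, -80/13, 144/65); (189/65, 14/13, 37/65) → (189/65, 14/13, -33/65)
T5 shear: z ← z − 2·x: (38/65, -80/13, 144/65) → (38/65, -80/13, 68/65); (189/65, 14/13, -33/65) → (189/65, 14/13, -411/65)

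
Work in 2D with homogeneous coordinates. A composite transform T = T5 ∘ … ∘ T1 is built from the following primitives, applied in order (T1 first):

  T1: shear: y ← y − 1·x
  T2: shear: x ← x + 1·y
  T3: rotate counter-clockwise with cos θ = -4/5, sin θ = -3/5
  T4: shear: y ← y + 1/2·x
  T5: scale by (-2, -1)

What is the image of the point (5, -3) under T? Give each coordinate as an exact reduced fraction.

T(p) = (24/5, -7)

T1 shear: y ← y − 1·x: (5, -3) → (5, -8)
T2 shear: x ← x + 1·y: (5, -8) → (-3, -8)
T3 rotate counter-clockwise with cos θ = -4/5, sin θ = -3/5: (-3, -8) → (-12/5, 41/5)
T4 shear: y ← y + 1/2·x: (-12/5, 41/5) → (-12/5, 7)
T5 scale by (-2, -1): (-12/5, 7) → (24/5, -7)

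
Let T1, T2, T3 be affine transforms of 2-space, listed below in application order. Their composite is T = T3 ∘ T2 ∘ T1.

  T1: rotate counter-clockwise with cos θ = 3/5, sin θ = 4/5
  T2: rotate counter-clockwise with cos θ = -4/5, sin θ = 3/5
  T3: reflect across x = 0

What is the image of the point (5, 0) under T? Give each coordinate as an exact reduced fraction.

T(p) = (24/5, -7/5)

T1 rotate counter-clockwise with cos θ = 3/5, sin θ = 4/5: (5, 0) → (3, 4)
T2 rotate counter-clockwise with cos θ = -4/5, sin θ = 3/5: (3, 4) → (-24/5, -7/5)
T3 reflect across x = 0: (-24/5, -7/5) → (24/5, -7/5)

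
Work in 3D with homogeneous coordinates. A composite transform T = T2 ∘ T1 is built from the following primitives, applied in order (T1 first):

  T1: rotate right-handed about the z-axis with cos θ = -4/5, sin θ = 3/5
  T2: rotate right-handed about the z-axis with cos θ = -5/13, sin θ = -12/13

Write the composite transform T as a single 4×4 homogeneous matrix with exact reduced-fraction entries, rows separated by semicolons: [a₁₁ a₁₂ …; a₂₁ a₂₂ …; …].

T = [56/65 -33/65 0 0; 33/65 56/65 0 0; 0 0 1 0; 0 0 0 1]

T1 = [-4/5 -3/5 0 0; 3/5 -4/5 0 0; 0 0 1 0; 0 0 0 1]
T2·T1 = [56/65 -33/65 0 0; 33/65 56/65 0 0; 0 0 1 0; 0 0 0 1]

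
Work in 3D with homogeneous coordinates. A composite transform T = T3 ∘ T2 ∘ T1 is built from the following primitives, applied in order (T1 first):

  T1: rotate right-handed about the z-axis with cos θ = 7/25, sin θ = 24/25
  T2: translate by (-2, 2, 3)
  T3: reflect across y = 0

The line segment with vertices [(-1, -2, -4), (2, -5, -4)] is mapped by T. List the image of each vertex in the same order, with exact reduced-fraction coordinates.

T1 rotate right-handed about the z-axis with cos θ = 7/25, sin θ = 24/25: (-1, -2, -4) → (41/25, -38/25, -4); (2, -5, -4) → (134/25, 13/25, -4)
T2 translate by (-2, 2, 3): (41/25, -38/25, -4) → (-9/25, 12/25, -1); (134/25, 13/25, -4) → (84/25, 63/25, -1)
T3 reflect across y = 0: (-9/25, 12/25, -1) → (-9/25, -12/25, -1); (84/25, 63/25, -1) → (84/25, -63/25, -1)

image vertices: (-9/25, -12/25, -1), (84/25, -63/25, -1)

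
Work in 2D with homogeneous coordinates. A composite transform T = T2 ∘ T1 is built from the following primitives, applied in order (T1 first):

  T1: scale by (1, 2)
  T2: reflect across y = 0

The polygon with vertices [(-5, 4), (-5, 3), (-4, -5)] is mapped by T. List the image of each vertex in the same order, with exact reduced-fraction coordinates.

T1 scale by (1, 2): (-5, 4) → (-5, 8); (-5, 3) → (-5, 6); (-4, -5) → (-4, -10)
T2 reflect across y = 0: (-5, 8) → (-5, -8); (-5, 6) → (-5, -6); (-4, -10) → (-4, 10)

image vertices: (-5, -8), (-5, -6), (-4, 10)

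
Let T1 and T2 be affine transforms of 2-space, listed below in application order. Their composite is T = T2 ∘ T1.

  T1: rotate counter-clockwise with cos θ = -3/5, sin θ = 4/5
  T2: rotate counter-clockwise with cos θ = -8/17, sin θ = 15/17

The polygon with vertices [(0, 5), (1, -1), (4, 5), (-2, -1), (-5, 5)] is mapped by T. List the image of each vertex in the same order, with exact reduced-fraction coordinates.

image vertices: (77/17, -36/17), (-113/85, -41/85), (241/85, -488/85), (-1/17, 38/17), (113/17, 41/17)

T1 rotate counter-clockwise with cos θ = -3/5, sin θ = 4/5: (0, 5) → (-4, -3); (1, -1) → (1/5, 7/5); (4, 5) → (-32/5, 1/5); (-2, -1) → (2, -1); (-5, 5) → (-1, -7)
T2 rotate counter-clockwise with cos θ = -8/17, sin θ = 15/17: (-4, -3) → (77/17, -36/17); (1/5, 7/5) → (-113/85, -41/85); (-32/5, 1/5) → (241/85, -488/85); (2, -1) → (-1/17, 38/17); (-1, -7) → (113/17, 41/17)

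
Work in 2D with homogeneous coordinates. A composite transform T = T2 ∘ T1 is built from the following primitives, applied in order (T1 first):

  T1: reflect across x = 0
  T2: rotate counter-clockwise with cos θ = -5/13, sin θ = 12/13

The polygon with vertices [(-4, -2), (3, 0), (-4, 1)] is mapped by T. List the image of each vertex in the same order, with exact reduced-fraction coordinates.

image vertices: (4/13, 58/13), (15/13, -36/13), (-32/13, 43/13)

T1 reflect across x = 0: (-4, -2) → (4, -2); (3, 0) → (-3, 0); (-4, 1) → (4, 1)
T2 rotate counter-clockwise with cos θ = -5/13, sin θ = 12/13: (4, -2) → (4/13, 58/13); (-3, 0) → (15/13, -36/13); (4, 1) → (-32/13, 43/13)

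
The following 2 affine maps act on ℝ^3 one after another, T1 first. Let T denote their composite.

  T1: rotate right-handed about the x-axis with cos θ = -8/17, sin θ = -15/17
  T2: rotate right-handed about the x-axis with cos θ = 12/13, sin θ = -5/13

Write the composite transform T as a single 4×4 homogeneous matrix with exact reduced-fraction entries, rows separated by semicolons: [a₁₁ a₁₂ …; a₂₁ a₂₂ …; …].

T1 = [1 0 0 0; 0 -8/17 15/17 0; 0 -15/17 -8/17 0; 0 0 0 1]
T2·T1 = [1 0 0 0; 0 -171/221 140/221 0; 0 -140/221 -171/221 0; 0 0 0 1]

T = [1 0 0 0; 0 -171/221 140/221 0; 0 -140/221 -171/221 0; 0 0 0 1]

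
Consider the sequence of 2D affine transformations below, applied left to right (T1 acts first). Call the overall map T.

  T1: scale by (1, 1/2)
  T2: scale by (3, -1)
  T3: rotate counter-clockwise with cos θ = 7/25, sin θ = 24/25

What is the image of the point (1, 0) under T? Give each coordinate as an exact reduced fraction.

T(p) = (21/25, 72/25)

T1 scale by (1, 1/2): (1, 0) → (1, 0)
T2 scale by (3, -1): (1, 0) → (3, 0)
T3 rotate counter-clockwise with cos θ = 7/25, sin θ = 24/25: (3, 0) → (21/25, 72/25)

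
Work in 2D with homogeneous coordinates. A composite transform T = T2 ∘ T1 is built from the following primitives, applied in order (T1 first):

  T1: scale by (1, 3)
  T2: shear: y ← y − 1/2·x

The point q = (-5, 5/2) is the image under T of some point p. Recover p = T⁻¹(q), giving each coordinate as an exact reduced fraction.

p = (-5, 0)

T1 = [1 0 0; 0 3 0; 0 0 1]
T2·T1 = [1 0 0; -1/2 3 0; 0 0 1]
det M = 3; M⁻¹ = [1 0 0; 1/6 1/3 0; 0 0 1]
M⁻¹ · (-5, 5/2)ᵀ = (-5, 0)ᵀ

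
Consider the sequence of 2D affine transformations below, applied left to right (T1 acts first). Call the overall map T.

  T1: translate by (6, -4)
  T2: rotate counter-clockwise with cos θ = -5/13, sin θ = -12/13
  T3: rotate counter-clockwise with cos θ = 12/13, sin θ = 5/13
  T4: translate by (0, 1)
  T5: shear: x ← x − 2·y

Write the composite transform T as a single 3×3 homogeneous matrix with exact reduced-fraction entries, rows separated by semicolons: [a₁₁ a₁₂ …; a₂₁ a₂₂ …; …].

T = [2 1 6; -1 0 -5; 0 0 1]

T1 = [1 0 6; 0 1 -4; 0 0 1]
T2·T1 = [-5/13 12/13 -6; -12/13 -5/13 -4; 0 0 1]
T3·…·T1 = [0 1 -4; -1 0 -6; 0 0 1]
T4·…·T1 = [0 1 -4; -1 0 -5; 0 0 1]
T5·…·T1 = [2 1 6; -1 0 -5; 0 0 1]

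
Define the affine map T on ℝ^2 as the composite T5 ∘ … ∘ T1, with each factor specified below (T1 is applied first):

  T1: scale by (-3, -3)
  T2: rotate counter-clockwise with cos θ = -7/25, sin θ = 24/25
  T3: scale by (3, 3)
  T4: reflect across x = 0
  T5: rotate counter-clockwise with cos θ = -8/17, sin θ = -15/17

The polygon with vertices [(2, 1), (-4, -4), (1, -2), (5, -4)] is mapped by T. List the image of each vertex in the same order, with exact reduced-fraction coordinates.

image vertices: (-2799/425, 8082/425), (252/425, -21636/425), (-8082/425, -2799/425), (-24372/425, 2421/425)

T1 scale by (-3, -3): (2, 1) → (-6, -3); (-4, -4) → (12, 12); (1, -2) → (-3, 6); (5, -4) → (-15, 12)
T2 rotate counter-clockwise with cos θ = -7/25, sin θ = 24/25: (-6, -3) → (114/25, -123/25); (12, 12) → (-372/25, 204/25); (-3, 6) → (-123/25, -114/25); (-15, 12) → (-183/25, -444/25)
T3 scale by (3, 3): (114/25, -123/25) → (342/25, -369/25); (-372/25, 204/25) → (-1116/25, 612/25); (-123/25, -114/25) → (-369/25, -342/25); (-183/25, -444/25) → (-549/25, -1332/25)
T4 reflect across x = 0: (342/25, -369/25) → (-342/25, -369/25); (-1116/25, 612/25) → (1116/25, 612/25); (-369/25, -342/25) → (369/25, -342/25); (-549/25, -1332/25) → (549/25, -1332/25)
T5 rotate counter-clockwise with cos θ = -8/17, sin θ = -15/17: (-342/25, -369/25) → (-2799/425, 8082/425); (1116/25, 612/25) → (252/425, -21636/425); (369/25, -342/25) → (-8082/425, -2799/425); (549/25, -1332/25) → (-24372/425, 2421/425)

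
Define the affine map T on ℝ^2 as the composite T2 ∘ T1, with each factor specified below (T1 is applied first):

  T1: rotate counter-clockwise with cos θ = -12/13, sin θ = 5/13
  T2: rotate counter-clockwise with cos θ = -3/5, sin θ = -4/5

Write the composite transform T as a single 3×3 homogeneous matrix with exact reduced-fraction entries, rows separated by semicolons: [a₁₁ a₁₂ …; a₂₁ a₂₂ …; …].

T = [56/65 -33/65 0; 33/65 56/65 0; 0 0 1]

T1 = [-12/13 -5/13 0; 5/13 -12/13 0; 0 0 1]
T2·T1 = [56/65 -33/65 0; 33/65 56/65 0; 0 0 1]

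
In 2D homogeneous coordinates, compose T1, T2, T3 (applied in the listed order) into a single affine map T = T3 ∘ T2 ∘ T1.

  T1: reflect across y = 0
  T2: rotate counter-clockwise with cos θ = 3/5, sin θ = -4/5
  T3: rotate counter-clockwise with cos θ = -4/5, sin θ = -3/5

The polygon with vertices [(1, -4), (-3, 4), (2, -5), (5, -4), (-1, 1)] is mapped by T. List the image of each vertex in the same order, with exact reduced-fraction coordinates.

image vertices: (-52/25, -89/25), (4, 3), (-83/25, -106/25), (-148/25, -61/25), (31/25, 17/25)

T1 reflect across y = 0: (1, -4) → (1, 4); (-3, 4) → (-3, -4); (2, -5) → (2, 5); (5, -4) → (5, 4); (-1, 1) → (-1, -1)
T2 rotate counter-clockwise with cos θ = 3/5, sin θ = -4/5: (1, 4) → (19/5, 8/5); (-3, -4) → (-5, 0); (2, 5) → (26/5, 7/5); (5, 4) → (31/5, -8/5); (-1, -1) → (-7/5, 1/5)
T3 rotate counter-clockwise with cos θ = -4/5, sin θ = -3/5: (19/5, 8/5) → (-52/25, -89/25); (-5, 0) → (4, 3); (26/5, 7/5) → (-83/25, -106/25); (31/5, -8/5) → (-148/25, -61/25); (-7/5, 1/5) → (31/25, 17/25)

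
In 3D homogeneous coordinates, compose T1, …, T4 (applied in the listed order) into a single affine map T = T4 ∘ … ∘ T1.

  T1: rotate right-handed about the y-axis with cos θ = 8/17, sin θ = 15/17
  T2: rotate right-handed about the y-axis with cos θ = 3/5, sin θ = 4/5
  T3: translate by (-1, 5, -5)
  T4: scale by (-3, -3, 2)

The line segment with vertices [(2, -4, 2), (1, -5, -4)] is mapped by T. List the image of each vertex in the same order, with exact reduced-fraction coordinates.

image vertices: (9/85, -3, -1302/85), (1287/85, 0, -716/85)

T1 rotate right-handed about the y-axis with cos θ = 8/17, sin θ = 15/17: (2, -4, 2) → (46/17, -4, -14/17); (1, -5, -4) → (-52/17, -5, -47/17)
T2 rotate right-handed about the y-axis with cos θ = 3/5, sin θ = 4/5: (46/17, -4, -14/17) → (82/85, -4, -226/85); (-52/17, -5, -47/17) → (-344/85, -5, 67/85)
T3 translate by (-1, 5, -5): (82/85, -4, -226/85) → (-3/85, 1, -651/85); (-344/85, -5, 67/85) → (-429/85, 0, -358/85)
T4 scale by (-3, -3, 2): (-3/85, 1, -651/85) → (9/85, -3, -1302/85); (-429/85, 0, -358/85) → (1287/85, 0, -716/85)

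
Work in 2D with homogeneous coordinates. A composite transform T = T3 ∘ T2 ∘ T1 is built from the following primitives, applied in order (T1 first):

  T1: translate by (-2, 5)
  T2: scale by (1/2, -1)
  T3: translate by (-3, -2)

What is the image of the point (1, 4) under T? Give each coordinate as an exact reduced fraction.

T(p) = (-7/2, -11)

T1 translate by (-2, 5): (1, 4) → (-1, 9)
T2 scale by (1/2, -1): (-1, 9) → (-1/2, -9)
T3 translate by (-3, -2): (-1/2, -9) → (-7/2, -11)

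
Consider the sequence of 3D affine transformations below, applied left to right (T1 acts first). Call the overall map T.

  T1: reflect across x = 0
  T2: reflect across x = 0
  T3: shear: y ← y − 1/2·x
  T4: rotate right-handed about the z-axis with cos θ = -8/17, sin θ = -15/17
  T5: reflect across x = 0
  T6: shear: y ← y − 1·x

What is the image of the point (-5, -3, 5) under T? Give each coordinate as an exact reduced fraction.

T(p) = (-65/34, 223/34, 5)

T1 reflect across x = 0: (-5, -3, 5) → (5, -3, 5)
T2 reflect across x = 0: (5, -3, 5) → (-5, -3, 5)
T3 shear: y ← y − 1/2·x: (-5, -3, 5) → (-5, -1/2, 5)
T4 rotate right-handed about the z-axis with cos θ = -8/17, sin θ = -15/17: (-5, -1/2, 5) → (65/34, 79/17, 5)
T5 reflect across x = 0: (65/34, 79/17, 5) → (-65/34, 79/17, 5)
T6 shear: y ← y − 1·x: (-65/34, 79/17, 5) → (-65/34, 223/34, 5)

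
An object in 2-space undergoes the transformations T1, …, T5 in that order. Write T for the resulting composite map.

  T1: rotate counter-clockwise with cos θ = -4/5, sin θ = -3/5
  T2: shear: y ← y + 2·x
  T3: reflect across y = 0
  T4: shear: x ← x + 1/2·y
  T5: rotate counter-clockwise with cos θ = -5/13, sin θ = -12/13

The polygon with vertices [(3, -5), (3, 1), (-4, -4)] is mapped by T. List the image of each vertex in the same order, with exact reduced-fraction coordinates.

T1 rotate counter-clockwise with cos θ = -4/5, sin θ = -3/5: (3, -5) → (-27/5, 11/5); (3, 1) → (-9/5, -13/5); (-4, -4) → (4/5, 28/5)
T2 shear: y ← y + 2·x: (-27/5, 11/5) → (-27/5, -43/5); (-9/5, -13/5) → (-9/5, -31/5); (4/5, 28/5) → (4/5, 36/5)
T3 reflect across y = 0: (-27/5, -43/5) → (-27/5, 43/5); (-9/5, -31/5) → (-9/5, 31/5); (4/5, 36/5) → (4/5, -36/5)
T4 shear: x ← x + 1/2·y: (-27/5, 43/5) → (-11/10, 43/5); (-9/5, 31/5) → (13/10, 31/5); (4/5, -36/5) → (-14/5, -36/5)
T5 rotate counter-clockwise with cos θ = -5/13, sin θ = -12/13: (-11/10, 43/5) → (1087/130, -149/65); (13/10, 31/5) → (679/130, -233/65); (-14/5, -36/5) → (-362/65, 348/65)

image vertices: (1087/130, -149/65), (679/130, -233/65), (-362/65, 348/65)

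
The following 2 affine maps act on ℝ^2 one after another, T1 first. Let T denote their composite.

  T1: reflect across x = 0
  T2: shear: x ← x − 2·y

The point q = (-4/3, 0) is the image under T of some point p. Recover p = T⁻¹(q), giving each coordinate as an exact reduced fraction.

T1 = [-1 0 0; 0 1 0; 0 0 1]
T2·T1 = [-1 -2 0; 0 1 0; 0 0 1]
det M = -1; M⁻¹ = [-1 -2 0; 0 1 0; 0 0 1]
M⁻¹ · (-4/3, 0)ᵀ = (4/3, 0)ᵀ

p = (4/3, 0)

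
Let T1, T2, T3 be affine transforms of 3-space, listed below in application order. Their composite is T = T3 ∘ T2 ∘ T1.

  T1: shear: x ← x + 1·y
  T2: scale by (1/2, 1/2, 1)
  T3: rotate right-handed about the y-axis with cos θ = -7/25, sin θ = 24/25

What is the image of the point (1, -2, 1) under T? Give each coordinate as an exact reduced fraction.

T(p) = (11/10, -1, 1/5)

T1 shear: x ← x + 1·y: (1, -2, 1) → (-1, -2, 1)
T2 scale by (1/2, 1/2, 1): (-1, -2, 1) → (-1/2, -1, 1)
T3 rotate right-handed about the y-axis with cos θ = -7/25, sin θ = 24/25: (-1/2, -1, 1) → (11/10, -1, 1/5)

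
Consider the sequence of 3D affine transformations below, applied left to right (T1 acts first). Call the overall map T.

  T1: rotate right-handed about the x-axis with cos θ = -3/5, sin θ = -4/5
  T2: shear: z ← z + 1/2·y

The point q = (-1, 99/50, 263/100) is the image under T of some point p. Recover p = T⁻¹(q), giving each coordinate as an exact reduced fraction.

p = (-1, -5/2, 3/5)

T1 = [1 0 0 0; 0 -3/5 4/5 0; 0 -4/5 -3/5 0; 0 0 0 1]
T2·T1 = [1 0 0 0; 0 -3/5 4/5 0; 0 -11/10 -1/5 0; 0 0 0 1]
det M = 1; M⁻¹ = [1 0 0 0; 0 -1/5 -4/5 0; 0 11/10 -3/5 0; 0 0 0 1]
M⁻¹ · (-1, 99/50, 263/100)ᵀ = (-1, -5/2, 3/5)ᵀ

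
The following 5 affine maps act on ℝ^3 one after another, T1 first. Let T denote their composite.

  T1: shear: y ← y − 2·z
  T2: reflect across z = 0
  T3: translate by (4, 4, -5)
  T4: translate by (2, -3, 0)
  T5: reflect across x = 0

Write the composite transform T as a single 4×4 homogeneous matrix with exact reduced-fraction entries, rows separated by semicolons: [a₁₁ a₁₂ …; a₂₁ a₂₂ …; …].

T1 = [1 0 0 0; 0 1 -2 0; 0 0 1 0; 0 0 0 1]
T2·T1 = [1 0 0 0; 0 1 -2 0; 0 0 -1 0; 0 0 0 1]
T3·…·T1 = [1 0 0 4; 0 1 -2 4; 0 0 -1 -5; 0 0 0 1]
T4·…·T1 = [1 0 0 6; 0 1 -2 1; 0 0 -1 -5; 0 0 0 1]
T5·…·T1 = [-1 0 0 -6; 0 1 -2 1; 0 0 -1 -5; 0 0 0 1]

T = [-1 0 0 -6; 0 1 -2 1; 0 0 -1 -5; 0 0 0 1]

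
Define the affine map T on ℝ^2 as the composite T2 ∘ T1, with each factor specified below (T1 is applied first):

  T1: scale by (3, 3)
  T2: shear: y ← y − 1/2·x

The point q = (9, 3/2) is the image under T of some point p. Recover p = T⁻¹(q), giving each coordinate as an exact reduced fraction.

T1 = [3 0 0; 0 3 0; 0 0 1]
T2·T1 = [3 0 0; -3/2 3 0; 0 0 1]
det M = 9; M⁻¹ = [1/3 0 0; 1/6 1/3 0; 0 0 1]
M⁻¹ · (9, 3/2)ᵀ = (3, 2)ᵀ

p = (3, 2)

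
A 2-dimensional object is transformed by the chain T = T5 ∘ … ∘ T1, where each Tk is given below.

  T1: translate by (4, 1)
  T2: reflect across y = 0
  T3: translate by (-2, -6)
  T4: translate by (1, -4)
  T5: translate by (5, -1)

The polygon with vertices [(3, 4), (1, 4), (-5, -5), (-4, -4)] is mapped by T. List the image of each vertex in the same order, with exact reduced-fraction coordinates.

image vertices: (11, -16), (9, -16), (3, -7), (4, -8)

T1 translate by (4, 1): (3, 4) → (7, 5); (1, 4) → (5, 5); (-5, -5) → (-1, -4); (-4, -4) → (0, -3)
T2 reflect across y = 0: (7, 5) → (7, -5); (5, 5) → (5, -5); (-1, -4) → (-1, 4); (0, -3) → (0, 3)
T3 translate by (-2, -6): (7, -5) → (5, -11); (5, -5) → (3, -11); (-1, 4) → (-3, -2); (0, 3) → (-2, -3)
T4 translate by (1, -4): (5, -11) → (6, -15); (3, -11) → (4, -15); (-3, -2) → (-2, -6); (-2, -3) → (-1, -7)
T5 translate by (5, -1): (6, -15) → (11, -16); (4, -15) → (9, -16); (-2, -6) → (3, -7); (-1, -7) → (4, -8)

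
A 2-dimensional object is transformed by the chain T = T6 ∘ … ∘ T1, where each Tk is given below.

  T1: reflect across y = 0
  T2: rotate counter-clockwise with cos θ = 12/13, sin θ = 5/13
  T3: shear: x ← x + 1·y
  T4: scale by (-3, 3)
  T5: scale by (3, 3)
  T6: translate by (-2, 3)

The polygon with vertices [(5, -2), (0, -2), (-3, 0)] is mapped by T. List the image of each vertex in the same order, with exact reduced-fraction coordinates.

T1 reflect across y = 0: (5, -2) → (5, 2); (0, -2) → (0, 2); (-3, 0) → (-3, 0)
T2 rotate counter-clockwise with cos θ = 12/13, sin θ = 5/13: (5, 2) → (50/13, 49/13); (0, 2) → (-10/13, 24/13); (-3, 0) → (-36/13, -15/13)
T3 shear: x ← x + 1·y: (50/13, 49/13) → (99/13, 49/13); (-10/13, 24/13) → (14/13, 24/13); (-36/13, -15/13) → (-51/13, -15/13)
T4 scale by (-3, 3): (99/13, 49/13) → (-297/13, 147/13); (14/13, 24/13) → (-42/13, 72/13); (-51/13, -15/13) → (153/13, -45/13)
T5 scale by (3, 3): (-297/13, 147/13) → (-891/13, 441/13); (-42/13, 72/13) → (-126/13, 216/13); (153/13, -45/13) → (459/13, -135/13)
T6 translate by (-2, 3): (-891/13, 441/13) → (-917/13, 480/13); (-126/13, 216/13) → (-152/13, 255/13); (459/13, -135/13) → (433/13, -96/13)

image vertices: (-917/13, 480/13), (-152/13, 255/13), (433/13, -96/13)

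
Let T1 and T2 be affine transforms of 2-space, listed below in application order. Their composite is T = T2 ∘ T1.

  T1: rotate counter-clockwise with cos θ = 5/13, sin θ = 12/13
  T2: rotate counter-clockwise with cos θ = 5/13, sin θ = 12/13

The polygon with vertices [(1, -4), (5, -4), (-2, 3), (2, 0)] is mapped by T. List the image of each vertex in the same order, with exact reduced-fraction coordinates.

image vertices: (361/169, 596/169), (-115/169, 1076/169), (-122/169, -597/169), (-238/169, 240/169)

T1 rotate counter-clockwise with cos θ = 5/13, sin θ = 12/13: (1, -4) → (53/13, -8/13); (5, -4) → (73/13, 40/13); (-2, 3) → (-46/13, -9/13); (2, 0) → (10/13, 24/13)
T2 rotate counter-clockwise with cos θ = 5/13, sin θ = 12/13: (53/13, -8/13) → (361/169, 596/169); (73/13, 40/13) → (-115/169, 1076/169); (-46/13, -9/13) → (-122/169, -597/169); (10/13, 24/13) → (-238/169, 240/169)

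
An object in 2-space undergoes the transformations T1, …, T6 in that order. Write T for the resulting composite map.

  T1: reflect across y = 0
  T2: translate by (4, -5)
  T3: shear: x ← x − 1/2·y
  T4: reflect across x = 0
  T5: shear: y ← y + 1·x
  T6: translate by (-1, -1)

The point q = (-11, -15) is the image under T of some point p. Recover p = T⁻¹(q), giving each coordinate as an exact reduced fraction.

T1 = [1 0 0; 0 -1 0; 0 0 1]
T2·T1 = [1 0 4; 0 -1 -5; 0 0 1]
T3·…·T1 = [1 1/2 13/2; 0 -1 -5; 0 0 1]
T4·…·T1 = [-1 -1/2 -13/2; 0 -1 -5; 0 0 1]
T5·…·T1 = [-1 -1/2 -13/2; -1 -3/2 -23/2; 0 0 1]
T6·…·T1 = [-1 -1/2 -15/2; -1 -3/2 -25/2; 0 0 1]
det M = 1; M⁻¹ = [-3/2 1/2 -5; 1 -1 -5; 0 0 1]
M⁻¹ · (-11, -15)ᵀ = (4, -1)ᵀ

p = (4, -1)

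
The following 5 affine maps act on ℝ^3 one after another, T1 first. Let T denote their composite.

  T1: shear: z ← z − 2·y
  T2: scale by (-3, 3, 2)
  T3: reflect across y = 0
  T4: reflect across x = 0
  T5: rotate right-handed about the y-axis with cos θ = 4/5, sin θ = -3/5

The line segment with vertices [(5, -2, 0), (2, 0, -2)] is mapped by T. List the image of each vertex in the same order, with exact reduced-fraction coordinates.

T1 shear: z ← z − 2·y: (5, -2, 0) → (5, -2, 4); (2, 0, -2) → (2, 0, -2)
T2 scale by (-3, 3, 2): (5, -2, 4) → (-15, -6, 8); (2, 0, -2) → (-6, 0, -4)
T3 reflect across y = 0: (-15, -6, 8) → (-15, 6, 8); (-6, 0, -4) → (-6, 0, -4)
T4 reflect across x = 0: (-15, 6, 8) → (15, 6, 8); (-6, 0, -4) → (6, 0, -4)
T5 rotate right-handed about the y-axis with cos θ = 4/5, sin θ = -3/5: (15, 6, 8) → (36/5, 6, 77/5); (6, 0, -4) → (36/5, 0, 2/5)

image vertices: (36/5, 6, 77/5), (36/5, 0, 2/5)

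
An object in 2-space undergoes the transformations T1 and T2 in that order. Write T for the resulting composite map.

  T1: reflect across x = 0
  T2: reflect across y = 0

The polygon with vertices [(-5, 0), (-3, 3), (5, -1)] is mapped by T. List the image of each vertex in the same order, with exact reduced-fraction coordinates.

image vertices: (5, 0), (3, -3), (-5, 1)

T1 reflect across x = 0: (-5, 0) → (5, 0); (-3, 3) → (3, 3); (5, -1) → (-5, -1)
T2 reflect across y = 0: (5, 0) → (5, 0); (3, 3) → (3, -3); (-5, -1) → (-5, 1)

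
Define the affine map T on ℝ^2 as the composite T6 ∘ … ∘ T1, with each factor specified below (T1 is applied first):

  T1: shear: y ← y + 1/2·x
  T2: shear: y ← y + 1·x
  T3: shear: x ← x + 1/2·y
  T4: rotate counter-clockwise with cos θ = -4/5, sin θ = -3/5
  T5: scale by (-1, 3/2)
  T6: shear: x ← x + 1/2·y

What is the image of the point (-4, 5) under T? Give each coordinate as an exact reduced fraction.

T(p) = (-3/8, 21/4)

T1 shear: y ← y + 1/2·x: (-4, 5) → (-4, 3)
T2 shear: y ← y + 1·x: (-4, 3) → (-4, -1)
T3 shear: x ← x + 1/2·y: (-4, -1) → (-9/2, -1)
T4 rotate counter-clockwise with cos θ = -4/5, sin θ = -3/5: (-9/2, -1) → (3, 7/2)
T5 scale by (-1, 3/2): (3, 7/2) → (-3, 21/4)
T6 shear: x ← x + 1/2·y: (-3, 21/4) → (-3/8, 21/4)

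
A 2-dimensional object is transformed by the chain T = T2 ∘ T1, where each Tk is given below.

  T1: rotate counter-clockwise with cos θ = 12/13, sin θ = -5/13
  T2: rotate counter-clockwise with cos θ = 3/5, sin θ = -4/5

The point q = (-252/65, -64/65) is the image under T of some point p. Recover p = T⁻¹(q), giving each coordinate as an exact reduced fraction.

T1 = [12/13 5/13 0; -5/13 12/13 0; 0 0 1]
T2·T1 = [16/65 63/65 0; -63/65 16/65 0; 0 0 1]
det M = 1; M⁻¹ = [16/65 -63/65 0; 63/65 16/65 0; 0 0 1]
M⁻¹ · (-252/65, -64/65)ᵀ = (0, -4)ᵀ

p = (0, -4)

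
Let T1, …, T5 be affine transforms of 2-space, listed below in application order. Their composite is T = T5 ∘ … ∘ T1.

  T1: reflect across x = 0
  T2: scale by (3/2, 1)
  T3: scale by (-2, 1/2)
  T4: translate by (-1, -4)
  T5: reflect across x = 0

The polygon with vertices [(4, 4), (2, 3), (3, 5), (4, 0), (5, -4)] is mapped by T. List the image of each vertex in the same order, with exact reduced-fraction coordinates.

image vertices: (-11, -2), (-5, -5/2), (-8, -3/2), (-11, -4), (-14, -6)

T1 reflect across x = 0: (4, 4) → (-4, 4); (2, 3) → (-2, 3); (3, 5) → (-3, 5); (4, 0) → (-4, 0); (5, -4) → (-5, -4)
T2 scale by (3/2, 1): (-4, 4) → (-6, 4); (-2, 3) → (-3, 3); (-3, 5) → (-9/2, 5); (-4, 0) → (-6, 0); (-5, -4) → (-15/2, -4)
T3 scale by (-2, 1/2): (-6, 4) → (12, 2); (-3, 3) → (6, 3/2); (-9/2, 5) → (9, 5/2); (-6, 0) → (12, 0); (-15/2, -4) → (15, -2)
T4 translate by (-1, -4): (12, 2) → (11, -2); (6, 3/2) → (5, -5/2); (9, 5/2) → (8, -3/2); (12, 0) → (11, -4); (15, -2) → (14, -6)
T5 reflect across x = 0: (11, -2) → (-11, -2); (5, -5/2) → (-5, -5/2); (8, -3/2) → (-8, -3/2); (11, -4) → (-11, -4); (14, -6) → (-14, -6)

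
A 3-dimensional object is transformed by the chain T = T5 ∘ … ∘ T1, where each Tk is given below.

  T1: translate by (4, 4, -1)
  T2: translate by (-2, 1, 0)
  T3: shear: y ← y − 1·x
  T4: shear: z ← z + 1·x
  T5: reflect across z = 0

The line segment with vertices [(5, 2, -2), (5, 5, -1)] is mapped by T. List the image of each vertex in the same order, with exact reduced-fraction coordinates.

T1 translate by (4, 4, -1): (5, 2, -2) → (9, 6, -3); (5, 5, -1) → (9, 9, -2)
T2 translate by (-2, 1, 0): (9, 6, -3) → (7, 7, -3); (9, 9, -2) → (7, 10, -2)
T3 shear: y ← y − 1·x: (7, 7, -3) → (7, 0, -3); (7, 10, -2) → (7, 3, -2)
T4 shear: z ← z + 1·x: (7, 0, -3) → (7, 0, 4); (7, 3, -2) → (7, 3, 5)
T5 reflect across z = 0: (7, 0, 4) → (7, 0, -4); (7, 3, 5) → (7, 3, -5)

image vertices: (7, 0, -4), (7, 3, -5)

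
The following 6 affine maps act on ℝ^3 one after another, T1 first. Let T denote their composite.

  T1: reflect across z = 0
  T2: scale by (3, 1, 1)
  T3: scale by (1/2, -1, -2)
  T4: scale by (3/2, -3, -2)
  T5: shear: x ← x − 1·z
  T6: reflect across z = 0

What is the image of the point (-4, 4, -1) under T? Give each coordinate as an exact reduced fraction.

T(p) = (-13, 12, -4)

T1 reflect across z = 0: (-4, 4, -1) → (-4, 4, 1)
T2 scale by (3, 1, 1): (-4, 4, 1) → (-12, 4, 1)
T3 scale by (1/2, -1, -2): (-12, 4, 1) → (-6, -4, -2)
T4 scale by (3/2, -3, -2): (-6, -4, -2) → (-9, 12, 4)
T5 shear: x ← x − 1·z: (-9, 12, 4) → (-13, 12, 4)
T6 reflect across z = 0: (-13, 12, 4) → (-13, 12, -4)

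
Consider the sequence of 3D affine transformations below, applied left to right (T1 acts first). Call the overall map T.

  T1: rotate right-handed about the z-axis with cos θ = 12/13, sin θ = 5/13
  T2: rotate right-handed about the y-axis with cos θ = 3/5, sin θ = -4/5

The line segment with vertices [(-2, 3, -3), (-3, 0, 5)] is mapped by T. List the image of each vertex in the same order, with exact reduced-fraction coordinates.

T1 rotate right-handed about the z-axis with cos θ = 12/13, sin θ = 5/13: (-2, 3, -3) → (-3, 2, -3); (-3, 0, 5) → (-36/13, -15/13, 5)
T2 rotate right-handed about the y-axis with cos θ = 3/5, sin θ = -4/5: (-3, 2, -3) → (3/5, 2, -21/5); (-36/13, -15/13, 5) → (-368/65, -15/13, 51/65)

image vertices: (3/5, 2, -21/5), (-368/65, -15/13, 51/65)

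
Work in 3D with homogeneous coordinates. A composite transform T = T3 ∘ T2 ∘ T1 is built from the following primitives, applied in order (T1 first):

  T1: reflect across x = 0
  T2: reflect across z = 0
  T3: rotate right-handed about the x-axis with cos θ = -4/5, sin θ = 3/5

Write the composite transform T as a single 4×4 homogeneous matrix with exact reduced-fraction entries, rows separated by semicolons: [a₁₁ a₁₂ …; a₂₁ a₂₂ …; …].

T1 = [-1 0 0 0; 0 1 0 0; 0 0 1 0; 0 0 0 1]
T2·T1 = [-1 0 0 0; 0 1 0 0; 0 0 -1 0; 0 0 0 1]
T3·…·T1 = [-1 0 0 0; 0 -4/5 3/5 0; 0 3/5 4/5 0; 0 0 0 1]

T = [-1 0 0 0; 0 -4/5 3/5 0; 0 3/5 4/5 0; 0 0 0 1]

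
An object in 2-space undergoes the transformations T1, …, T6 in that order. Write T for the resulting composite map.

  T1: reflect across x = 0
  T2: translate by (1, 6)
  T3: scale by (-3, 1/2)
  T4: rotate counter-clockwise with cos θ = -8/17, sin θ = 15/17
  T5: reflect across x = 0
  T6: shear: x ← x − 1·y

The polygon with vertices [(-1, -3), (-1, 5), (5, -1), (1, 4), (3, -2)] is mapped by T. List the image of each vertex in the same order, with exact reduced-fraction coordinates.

image vertices: (9/2, -6), (337/34, -134/17), (-53/34, 160/17), (115/17, -40/17), (4/17, 74/17)

T1 reflect across x = 0: (-1, -3) → (1, -3); (-1, 5) → (1, 5); (5, -1) → (-5, -1); (1, 4) → (-1, 4); (3, -2) → (-3, -2)
T2 translate by (1, 6): (1, -3) → (2, 3); (1, 5) → (2, 11); (-5, -1) → (-4, 5); (-1, 4) → (0, 10); (-3, -2) → (-2, 4)
T3 scale by (-3, 1/2): (2, 3) → (-6, 3/2); (2, 11) → (-6, 11/2); (-4, 5) → (12, 5/2); (0, 10) → (0, 5); (-2, 4) → (6, 2)
T4 rotate counter-clockwise with cos θ = -8/17, sin θ = 15/17: (-6, 3/2) → (3/2, -6); (-6, 11/2) → (-69/34, -134/17); (12, 5/2) → (-267/34, 160/17); (0, 5) → (-75/17, -40/17); (6, 2) → (-78/17, 74/17)
T5 reflect across x = 0: (3/2, -6) → (-3/2, -6); (-69/34, -134/17) → (69/34, -134/17); (-267/34, 160/17) → (267/34, 160/17); (-75/17, -40/17) → (75/17, -40/17); (-78/17, 74/17) → (78/17, 74/17)
T6 shear: x ← x − 1·y: (-3/2, -6) → (9/2, -6); (69/34, -134/17) → (337/34, -134/17); (267/34, 160/17) → (-53/34, 160/17); (75/17, -40/17) → (115/17, -40/17); (78/17, 74/17) → (4/17, 74/17)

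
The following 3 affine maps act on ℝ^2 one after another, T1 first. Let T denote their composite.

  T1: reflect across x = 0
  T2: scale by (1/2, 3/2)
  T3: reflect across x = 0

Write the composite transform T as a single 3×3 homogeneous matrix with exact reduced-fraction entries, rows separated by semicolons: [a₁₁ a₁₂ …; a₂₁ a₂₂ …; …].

T1 = [-1 0 0; 0 1 0; 0 0 1]
T2·T1 = [-1/2 0 0; 0 3/2 0; 0 0 1]
T3·…·T1 = [1/2 0 0; 0 3/2 0; 0 0 1]

T = [1/2 0 0; 0 3/2 0; 0 0 1]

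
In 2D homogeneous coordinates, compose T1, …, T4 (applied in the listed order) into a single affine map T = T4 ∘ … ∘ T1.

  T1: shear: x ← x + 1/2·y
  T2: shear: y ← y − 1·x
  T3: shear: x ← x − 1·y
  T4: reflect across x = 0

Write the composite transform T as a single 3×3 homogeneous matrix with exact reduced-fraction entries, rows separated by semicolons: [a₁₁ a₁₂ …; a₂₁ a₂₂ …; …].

T1 = [1 1/2 0; 0 1 0; 0 0 1]
T2·T1 = [1 1/2 0; -1 1/2 0; 0 0 1]
T3·…·T1 = [2 0 0; -1 1/2 0; 0 0 1]
T4·…·T1 = [-2 0 0; -1 1/2 0; 0 0 1]

T = [-2 0 0; -1 1/2 0; 0 0 1]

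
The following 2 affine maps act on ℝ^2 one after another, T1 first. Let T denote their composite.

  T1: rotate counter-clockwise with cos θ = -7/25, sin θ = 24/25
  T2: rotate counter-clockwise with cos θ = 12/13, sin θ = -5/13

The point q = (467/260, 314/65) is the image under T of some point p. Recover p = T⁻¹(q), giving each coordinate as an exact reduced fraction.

p = (5, -5/4)

T1 = [-7/25 -24/25 0; 24/25 -7/25 0; 0 0 1]
T2·T1 = [36/325 -323/325 0; 323/325 36/325 0; 0 0 1]
det M = 1; M⁻¹ = [36/325 323/325 0; -323/325 36/325 0; 0 0 1]
M⁻¹ · (467/260, 314/65)ᵀ = (5, -5/4)ᵀ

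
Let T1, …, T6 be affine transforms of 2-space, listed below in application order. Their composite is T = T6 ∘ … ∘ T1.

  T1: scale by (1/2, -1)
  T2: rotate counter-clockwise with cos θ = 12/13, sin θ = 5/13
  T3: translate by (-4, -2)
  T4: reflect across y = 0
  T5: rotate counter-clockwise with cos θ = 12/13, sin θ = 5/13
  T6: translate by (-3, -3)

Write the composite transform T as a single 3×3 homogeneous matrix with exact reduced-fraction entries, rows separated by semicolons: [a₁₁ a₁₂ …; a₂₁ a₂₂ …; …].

T1 = [1/2 0 0; 0 -1 0; 0 0 1]
T2·T1 = [6/13 5/13 0; 5/26 -12/13 0; 0 0 1]
T3·…·T1 = [6/13 5/13 -4; 5/26 -12/13 -2; 0 0 1]
T4·…·T1 = [6/13 5/13 -4; -5/26 12/13 2; 0 0 1]
T5·…·T1 = [1/2 0 -58/13; 0 1 4/13; 0 0 1]
T6·…·T1 = [1/2 0 -97/13; 0 1 -35/13; 0 0 1]

T = [1/2 0 -97/13; 0 1 -35/13; 0 0 1]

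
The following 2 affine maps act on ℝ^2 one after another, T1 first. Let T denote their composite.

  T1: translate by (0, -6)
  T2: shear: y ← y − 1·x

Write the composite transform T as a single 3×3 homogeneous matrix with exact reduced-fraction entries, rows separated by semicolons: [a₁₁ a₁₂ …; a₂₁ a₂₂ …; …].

T = [1 0 0; -1 1 -6; 0 0 1]

T1 = [1 0 0; 0 1 -6; 0 0 1]
T2·T1 = [1 0 0; -1 1 -6; 0 0 1]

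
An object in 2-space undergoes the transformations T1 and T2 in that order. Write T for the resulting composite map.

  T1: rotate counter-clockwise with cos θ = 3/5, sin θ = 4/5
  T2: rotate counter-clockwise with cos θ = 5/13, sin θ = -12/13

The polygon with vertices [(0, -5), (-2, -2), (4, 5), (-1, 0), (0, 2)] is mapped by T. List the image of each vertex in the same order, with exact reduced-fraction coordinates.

image vertices: (-16/13, -63/13), (-158/65, -94/65), (332/65, 251/65), (-63/65, 16/65), (32/65, 126/65)

T1 rotate counter-clockwise with cos θ = 3/5, sin θ = 4/5: (0, -5) → (4, -3); (-2, -2) → (2/5, -14/5); (4, 5) → (-8/5, 31/5); (-1, 0) → (-3/5, -4/5); (0, 2) → (-8/5, 6/5)
T2 rotate counter-clockwise with cos θ = 5/13, sin θ = -12/13: (4, -3) → (-16/13, -63/13); (2/5, -14/5) → (-158/65, -94/65); (-8/5, 31/5) → (332/65, 251/65); (-3/5, -4/5) → (-63/65, 16/65); (-8/5, 6/5) → (32/65, 126/65)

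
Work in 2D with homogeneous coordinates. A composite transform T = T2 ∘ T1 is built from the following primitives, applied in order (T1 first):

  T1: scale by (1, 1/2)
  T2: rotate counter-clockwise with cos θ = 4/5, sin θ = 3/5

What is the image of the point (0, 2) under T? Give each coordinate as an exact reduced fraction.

T(p) = (-3/5, 4/5)

T1 scale by (1, 1/2): (0, 2) → (0, 1)
T2 rotate counter-clockwise with cos θ = 4/5, sin θ = 3/5: (0, 1) → (-3/5, 4/5)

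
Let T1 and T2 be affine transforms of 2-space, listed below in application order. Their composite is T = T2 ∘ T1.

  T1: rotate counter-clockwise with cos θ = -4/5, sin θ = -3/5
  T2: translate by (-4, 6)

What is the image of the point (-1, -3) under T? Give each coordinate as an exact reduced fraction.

T(p) = (-5, 9)

T1 rotate counter-clockwise with cos θ = -4/5, sin θ = -3/5: (-1, -3) → (-1, 3)
T2 translate by (-4, 6): (-1, 3) → (-5, 9)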